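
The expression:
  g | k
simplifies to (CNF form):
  g | k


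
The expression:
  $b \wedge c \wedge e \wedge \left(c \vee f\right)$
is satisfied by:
  {c: True, e: True, b: True}


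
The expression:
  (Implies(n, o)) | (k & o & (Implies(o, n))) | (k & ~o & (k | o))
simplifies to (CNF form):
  k | o | ~n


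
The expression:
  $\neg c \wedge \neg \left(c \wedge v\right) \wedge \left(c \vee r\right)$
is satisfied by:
  {r: True, c: False}


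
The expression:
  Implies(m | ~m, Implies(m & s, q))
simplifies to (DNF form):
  q | ~m | ~s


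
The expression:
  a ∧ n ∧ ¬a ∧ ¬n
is never true.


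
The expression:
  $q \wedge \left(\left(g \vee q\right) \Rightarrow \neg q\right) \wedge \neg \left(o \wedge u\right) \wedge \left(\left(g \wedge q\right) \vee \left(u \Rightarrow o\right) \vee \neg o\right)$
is never true.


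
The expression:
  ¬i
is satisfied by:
  {i: False}


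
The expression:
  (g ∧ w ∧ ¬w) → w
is always true.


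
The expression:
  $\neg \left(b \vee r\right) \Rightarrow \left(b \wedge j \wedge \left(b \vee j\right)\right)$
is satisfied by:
  {r: True, b: True}
  {r: True, b: False}
  {b: True, r: False}


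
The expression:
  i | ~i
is always true.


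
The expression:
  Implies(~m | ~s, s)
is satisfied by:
  {s: True}


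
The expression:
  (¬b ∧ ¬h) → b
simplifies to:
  b ∨ h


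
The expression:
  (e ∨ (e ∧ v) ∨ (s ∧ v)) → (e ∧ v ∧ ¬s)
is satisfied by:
  {v: False, e: False, s: False}
  {s: True, v: False, e: False}
  {v: True, s: False, e: False}
  {e: True, v: True, s: False}


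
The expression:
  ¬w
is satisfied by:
  {w: False}


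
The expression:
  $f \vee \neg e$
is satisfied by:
  {f: True, e: False}
  {e: False, f: False}
  {e: True, f: True}


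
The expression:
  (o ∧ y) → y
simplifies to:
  True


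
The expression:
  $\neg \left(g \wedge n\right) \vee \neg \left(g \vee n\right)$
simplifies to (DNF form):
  $\neg g \vee \neg n$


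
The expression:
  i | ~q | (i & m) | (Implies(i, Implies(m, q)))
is always true.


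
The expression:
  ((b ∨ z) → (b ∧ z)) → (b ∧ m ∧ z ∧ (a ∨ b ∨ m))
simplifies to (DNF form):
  (b ∧ ¬z) ∨ (m ∧ z) ∨ (z ∧ ¬b)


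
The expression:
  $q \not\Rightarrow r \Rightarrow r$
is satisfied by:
  {r: True, q: False}
  {q: False, r: False}
  {q: True, r: True}


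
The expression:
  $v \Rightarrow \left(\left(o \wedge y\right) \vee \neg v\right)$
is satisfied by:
  {y: True, o: True, v: False}
  {y: True, o: False, v: False}
  {o: True, y: False, v: False}
  {y: False, o: False, v: False}
  {y: True, v: True, o: True}


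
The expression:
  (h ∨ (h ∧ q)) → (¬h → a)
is always true.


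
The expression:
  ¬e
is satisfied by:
  {e: False}


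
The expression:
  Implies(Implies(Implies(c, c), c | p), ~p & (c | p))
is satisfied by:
  {p: False}


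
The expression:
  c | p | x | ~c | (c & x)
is always true.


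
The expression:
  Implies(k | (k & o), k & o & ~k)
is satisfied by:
  {k: False}


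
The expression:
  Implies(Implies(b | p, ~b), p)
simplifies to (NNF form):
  b | p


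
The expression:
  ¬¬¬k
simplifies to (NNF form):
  ¬k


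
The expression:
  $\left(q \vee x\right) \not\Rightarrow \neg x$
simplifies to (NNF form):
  $x$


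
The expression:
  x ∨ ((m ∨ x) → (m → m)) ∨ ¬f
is always true.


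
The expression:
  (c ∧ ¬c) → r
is always true.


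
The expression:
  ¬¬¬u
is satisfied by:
  {u: False}


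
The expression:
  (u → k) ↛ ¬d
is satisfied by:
  {k: True, d: True, u: False}
  {d: True, u: False, k: False}
  {k: True, u: True, d: True}


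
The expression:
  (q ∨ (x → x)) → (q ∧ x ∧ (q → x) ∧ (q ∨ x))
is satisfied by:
  {x: True, q: True}


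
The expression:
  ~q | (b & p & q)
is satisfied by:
  {b: True, p: True, q: False}
  {b: True, p: False, q: False}
  {p: True, b: False, q: False}
  {b: False, p: False, q: False}
  {b: True, q: True, p: True}


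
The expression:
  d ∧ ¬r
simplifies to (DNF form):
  d ∧ ¬r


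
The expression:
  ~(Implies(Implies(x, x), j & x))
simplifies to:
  ~j | ~x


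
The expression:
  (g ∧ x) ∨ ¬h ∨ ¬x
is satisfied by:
  {g: True, h: False, x: False}
  {h: False, x: False, g: False}
  {x: True, g: True, h: False}
  {x: True, h: False, g: False}
  {g: True, h: True, x: False}
  {h: True, g: False, x: False}
  {x: True, h: True, g: True}


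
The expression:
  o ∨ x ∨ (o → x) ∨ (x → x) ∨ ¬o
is always true.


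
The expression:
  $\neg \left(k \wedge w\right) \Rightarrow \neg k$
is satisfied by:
  {w: True, k: False}
  {k: False, w: False}
  {k: True, w: True}


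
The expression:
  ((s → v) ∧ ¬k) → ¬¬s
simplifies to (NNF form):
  k ∨ s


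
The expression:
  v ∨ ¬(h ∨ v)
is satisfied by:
  {v: True, h: False}
  {h: False, v: False}
  {h: True, v: True}


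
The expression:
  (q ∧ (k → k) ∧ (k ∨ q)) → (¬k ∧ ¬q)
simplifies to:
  ¬q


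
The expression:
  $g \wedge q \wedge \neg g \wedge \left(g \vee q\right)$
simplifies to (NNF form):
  $\text{False}$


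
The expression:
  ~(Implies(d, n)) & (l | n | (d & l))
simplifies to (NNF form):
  d & l & ~n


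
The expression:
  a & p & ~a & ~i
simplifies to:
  False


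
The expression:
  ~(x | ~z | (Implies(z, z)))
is never true.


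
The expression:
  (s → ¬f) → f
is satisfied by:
  {f: True}


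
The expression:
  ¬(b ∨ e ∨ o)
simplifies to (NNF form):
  ¬b ∧ ¬e ∧ ¬o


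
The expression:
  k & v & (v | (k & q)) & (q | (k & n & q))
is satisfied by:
  {k: True, q: True, v: True}


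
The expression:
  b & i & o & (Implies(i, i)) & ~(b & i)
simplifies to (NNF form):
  False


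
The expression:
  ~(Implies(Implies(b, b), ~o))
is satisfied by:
  {o: True}


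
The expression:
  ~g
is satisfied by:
  {g: False}


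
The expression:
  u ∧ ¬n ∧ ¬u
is never true.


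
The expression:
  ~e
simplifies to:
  ~e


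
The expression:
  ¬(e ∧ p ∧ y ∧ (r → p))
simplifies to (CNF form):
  ¬e ∨ ¬p ∨ ¬y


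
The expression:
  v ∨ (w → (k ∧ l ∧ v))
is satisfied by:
  {v: True, w: False}
  {w: False, v: False}
  {w: True, v: True}


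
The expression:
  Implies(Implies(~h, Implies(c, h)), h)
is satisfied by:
  {c: True, h: True}
  {c: True, h: False}
  {h: True, c: False}


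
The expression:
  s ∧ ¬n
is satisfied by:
  {s: True, n: False}


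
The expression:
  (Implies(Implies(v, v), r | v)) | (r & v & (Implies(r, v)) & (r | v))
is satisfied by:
  {r: True, v: True}
  {r: True, v: False}
  {v: True, r: False}


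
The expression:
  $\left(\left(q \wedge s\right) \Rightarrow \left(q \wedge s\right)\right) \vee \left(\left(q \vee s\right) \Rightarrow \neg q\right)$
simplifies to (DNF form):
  $\text{True}$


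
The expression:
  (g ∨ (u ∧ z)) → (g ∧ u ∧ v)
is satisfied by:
  {v: True, z: False, g: False, u: False}
  {u: False, z: False, v: False, g: False}
  {u: True, v: True, z: False, g: False}
  {u: True, z: False, v: False, g: False}
  {v: True, z: True, u: False, g: False}
  {z: True, u: False, v: False, g: False}
  {g: True, u: True, v: True, z: False}
  {g: True, u: True, v: True, z: True}


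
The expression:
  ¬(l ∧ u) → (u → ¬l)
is always true.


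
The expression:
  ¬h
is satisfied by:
  {h: False}


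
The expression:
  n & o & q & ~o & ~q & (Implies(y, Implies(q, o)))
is never true.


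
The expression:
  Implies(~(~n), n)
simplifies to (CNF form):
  True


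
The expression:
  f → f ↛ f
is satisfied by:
  {f: False}


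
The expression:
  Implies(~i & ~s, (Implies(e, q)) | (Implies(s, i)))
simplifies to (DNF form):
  True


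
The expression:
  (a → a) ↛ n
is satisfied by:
  {n: False}


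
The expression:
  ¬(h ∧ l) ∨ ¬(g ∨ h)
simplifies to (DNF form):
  ¬h ∨ ¬l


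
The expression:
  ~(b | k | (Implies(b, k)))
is never true.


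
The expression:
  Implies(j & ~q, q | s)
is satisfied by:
  {q: True, s: True, j: False}
  {q: True, s: False, j: False}
  {s: True, q: False, j: False}
  {q: False, s: False, j: False}
  {j: True, q: True, s: True}
  {j: True, q: True, s: False}
  {j: True, s: True, q: False}


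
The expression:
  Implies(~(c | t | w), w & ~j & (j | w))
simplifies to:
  c | t | w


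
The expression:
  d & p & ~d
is never true.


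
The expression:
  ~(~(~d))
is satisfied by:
  {d: False}


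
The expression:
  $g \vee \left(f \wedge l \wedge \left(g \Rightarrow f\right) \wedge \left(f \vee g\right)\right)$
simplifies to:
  $g \vee \left(f \wedge l\right)$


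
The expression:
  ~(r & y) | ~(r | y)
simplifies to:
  ~r | ~y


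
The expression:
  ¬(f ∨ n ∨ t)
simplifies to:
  ¬f ∧ ¬n ∧ ¬t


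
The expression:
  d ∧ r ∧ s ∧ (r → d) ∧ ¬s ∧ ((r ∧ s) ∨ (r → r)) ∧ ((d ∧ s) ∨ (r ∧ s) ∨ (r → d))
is never true.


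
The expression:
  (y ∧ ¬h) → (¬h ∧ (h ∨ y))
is always true.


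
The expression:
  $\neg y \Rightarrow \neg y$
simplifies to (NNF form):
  $\text{True}$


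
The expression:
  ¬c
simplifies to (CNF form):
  ¬c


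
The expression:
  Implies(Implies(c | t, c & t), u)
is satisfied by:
  {u: True, c: False, t: False}
  {u: True, t: True, c: False}
  {u: True, c: True, t: False}
  {u: True, t: True, c: True}
  {t: True, c: False, u: False}
  {c: True, t: False, u: False}


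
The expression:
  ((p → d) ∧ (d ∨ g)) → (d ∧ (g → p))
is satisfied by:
  {p: True, g: False}
  {g: False, p: False}
  {g: True, p: True}


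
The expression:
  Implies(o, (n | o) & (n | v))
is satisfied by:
  {n: True, v: True, o: False}
  {n: True, o: False, v: False}
  {v: True, o: False, n: False}
  {v: False, o: False, n: False}
  {n: True, v: True, o: True}
  {n: True, o: True, v: False}
  {v: True, o: True, n: False}


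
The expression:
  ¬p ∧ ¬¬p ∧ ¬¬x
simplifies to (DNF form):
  False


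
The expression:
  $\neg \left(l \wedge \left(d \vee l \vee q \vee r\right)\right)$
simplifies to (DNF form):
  $\neg l$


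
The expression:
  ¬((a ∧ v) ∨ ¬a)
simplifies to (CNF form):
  a ∧ ¬v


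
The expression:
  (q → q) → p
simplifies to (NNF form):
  p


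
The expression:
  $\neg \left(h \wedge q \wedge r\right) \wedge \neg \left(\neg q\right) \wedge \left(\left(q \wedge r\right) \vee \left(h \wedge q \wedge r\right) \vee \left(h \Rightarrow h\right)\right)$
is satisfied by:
  {q: True, h: False, r: False}
  {r: True, q: True, h: False}
  {h: True, q: True, r: False}


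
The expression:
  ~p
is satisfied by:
  {p: False}


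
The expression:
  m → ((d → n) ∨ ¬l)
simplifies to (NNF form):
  n ∨ ¬d ∨ ¬l ∨ ¬m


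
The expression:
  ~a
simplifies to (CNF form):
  ~a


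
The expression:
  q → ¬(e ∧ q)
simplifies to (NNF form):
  ¬e ∨ ¬q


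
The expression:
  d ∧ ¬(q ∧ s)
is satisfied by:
  {d: True, s: False, q: False}
  {d: True, q: True, s: False}
  {d: True, s: True, q: False}


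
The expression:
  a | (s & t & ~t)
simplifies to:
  a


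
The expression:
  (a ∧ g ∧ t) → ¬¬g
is always true.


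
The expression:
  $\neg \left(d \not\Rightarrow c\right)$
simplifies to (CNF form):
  $c \vee \neg d$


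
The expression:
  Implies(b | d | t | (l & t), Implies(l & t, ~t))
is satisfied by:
  {l: False, t: False}
  {t: True, l: False}
  {l: True, t: False}


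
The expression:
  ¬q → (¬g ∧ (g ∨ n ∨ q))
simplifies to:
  q ∨ (n ∧ ¬g)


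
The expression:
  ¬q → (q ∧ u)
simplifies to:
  q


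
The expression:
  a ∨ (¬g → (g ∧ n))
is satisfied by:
  {a: True, g: True}
  {a: True, g: False}
  {g: True, a: False}


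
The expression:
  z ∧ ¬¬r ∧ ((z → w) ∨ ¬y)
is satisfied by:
  {r: True, z: True, w: True, y: False}
  {r: True, z: True, w: False, y: False}
  {r: True, z: True, y: True, w: True}


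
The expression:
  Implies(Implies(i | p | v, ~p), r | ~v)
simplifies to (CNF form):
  p | r | ~v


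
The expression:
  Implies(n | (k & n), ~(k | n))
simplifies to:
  ~n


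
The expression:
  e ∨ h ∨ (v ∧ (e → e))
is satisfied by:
  {h: True, v: True, e: True}
  {h: True, v: True, e: False}
  {h: True, e: True, v: False}
  {h: True, e: False, v: False}
  {v: True, e: True, h: False}
  {v: True, e: False, h: False}
  {e: True, v: False, h: False}


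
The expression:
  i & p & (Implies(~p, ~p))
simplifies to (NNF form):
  i & p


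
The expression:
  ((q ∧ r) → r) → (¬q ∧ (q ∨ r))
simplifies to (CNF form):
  r ∧ ¬q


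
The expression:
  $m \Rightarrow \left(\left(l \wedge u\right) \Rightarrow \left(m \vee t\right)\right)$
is always true.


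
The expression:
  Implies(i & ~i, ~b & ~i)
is always true.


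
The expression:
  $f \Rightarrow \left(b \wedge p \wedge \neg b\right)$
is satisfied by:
  {f: False}


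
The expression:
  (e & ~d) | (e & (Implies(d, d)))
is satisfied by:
  {e: True}


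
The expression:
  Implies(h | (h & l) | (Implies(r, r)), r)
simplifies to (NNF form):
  r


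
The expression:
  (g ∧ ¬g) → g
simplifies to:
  True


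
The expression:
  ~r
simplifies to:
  ~r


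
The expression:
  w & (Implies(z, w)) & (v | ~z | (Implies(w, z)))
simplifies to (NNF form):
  w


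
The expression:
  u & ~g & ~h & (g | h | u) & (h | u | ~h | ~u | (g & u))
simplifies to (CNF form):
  u & ~g & ~h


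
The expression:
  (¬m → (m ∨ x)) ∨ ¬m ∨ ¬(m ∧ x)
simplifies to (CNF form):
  True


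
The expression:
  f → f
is always true.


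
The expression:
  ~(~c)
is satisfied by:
  {c: True}


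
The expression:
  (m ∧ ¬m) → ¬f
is always true.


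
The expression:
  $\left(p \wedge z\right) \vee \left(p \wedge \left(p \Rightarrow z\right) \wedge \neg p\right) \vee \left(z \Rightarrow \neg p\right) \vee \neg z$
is always true.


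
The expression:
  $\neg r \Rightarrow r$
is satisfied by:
  {r: True}


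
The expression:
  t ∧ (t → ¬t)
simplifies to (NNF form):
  False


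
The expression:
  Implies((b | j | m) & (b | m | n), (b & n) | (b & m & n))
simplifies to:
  (b | ~m) & (n | ~b) & (b | ~j | ~n)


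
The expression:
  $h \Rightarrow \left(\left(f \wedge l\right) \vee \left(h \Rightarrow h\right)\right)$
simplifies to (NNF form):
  $\text{True}$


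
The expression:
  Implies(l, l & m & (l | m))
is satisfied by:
  {m: True, l: False}
  {l: False, m: False}
  {l: True, m: True}


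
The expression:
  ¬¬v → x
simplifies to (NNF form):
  x ∨ ¬v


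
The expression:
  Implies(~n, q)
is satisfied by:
  {n: True, q: True}
  {n: True, q: False}
  {q: True, n: False}


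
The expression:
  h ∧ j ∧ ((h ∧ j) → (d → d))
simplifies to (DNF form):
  h ∧ j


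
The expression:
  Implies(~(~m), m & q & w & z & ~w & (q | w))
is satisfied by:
  {m: False}


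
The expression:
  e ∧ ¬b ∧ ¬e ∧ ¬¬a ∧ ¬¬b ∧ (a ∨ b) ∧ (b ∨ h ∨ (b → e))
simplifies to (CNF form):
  False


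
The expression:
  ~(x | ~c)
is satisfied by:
  {c: True, x: False}


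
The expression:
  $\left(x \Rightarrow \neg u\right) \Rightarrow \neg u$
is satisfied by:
  {x: True, u: False}
  {u: False, x: False}
  {u: True, x: True}


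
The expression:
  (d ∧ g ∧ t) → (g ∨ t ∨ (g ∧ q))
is always true.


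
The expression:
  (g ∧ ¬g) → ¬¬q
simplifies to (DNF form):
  True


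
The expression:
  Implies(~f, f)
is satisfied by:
  {f: True}


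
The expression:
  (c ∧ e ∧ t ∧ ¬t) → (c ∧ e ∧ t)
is always true.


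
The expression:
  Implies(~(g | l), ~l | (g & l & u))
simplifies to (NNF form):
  True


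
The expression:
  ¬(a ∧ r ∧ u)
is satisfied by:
  {u: False, a: False, r: False}
  {r: True, u: False, a: False}
  {a: True, u: False, r: False}
  {r: True, a: True, u: False}
  {u: True, r: False, a: False}
  {r: True, u: True, a: False}
  {a: True, u: True, r: False}


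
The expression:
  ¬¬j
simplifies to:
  j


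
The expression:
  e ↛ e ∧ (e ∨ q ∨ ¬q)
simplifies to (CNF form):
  False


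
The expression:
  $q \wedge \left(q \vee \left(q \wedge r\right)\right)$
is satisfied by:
  {q: True}


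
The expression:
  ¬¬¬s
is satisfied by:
  {s: False}


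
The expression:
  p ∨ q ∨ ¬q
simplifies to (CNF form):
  True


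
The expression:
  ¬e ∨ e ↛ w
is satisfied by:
  {w: False, e: False}
  {e: True, w: False}
  {w: True, e: False}


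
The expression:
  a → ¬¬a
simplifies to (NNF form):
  True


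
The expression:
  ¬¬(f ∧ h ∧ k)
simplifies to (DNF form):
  f ∧ h ∧ k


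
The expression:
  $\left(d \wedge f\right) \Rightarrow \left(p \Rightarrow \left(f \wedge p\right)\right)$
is always true.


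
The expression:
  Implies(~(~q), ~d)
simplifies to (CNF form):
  ~d | ~q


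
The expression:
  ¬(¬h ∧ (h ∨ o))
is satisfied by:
  {h: True, o: False}
  {o: False, h: False}
  {o: True, h: True}


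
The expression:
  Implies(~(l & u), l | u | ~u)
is always true.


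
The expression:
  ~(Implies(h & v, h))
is never true.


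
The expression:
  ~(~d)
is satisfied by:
  {d: True}


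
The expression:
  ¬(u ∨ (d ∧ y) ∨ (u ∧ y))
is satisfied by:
  {u: False, d: False, y: False}
  {y: True, u: False, d: False}
  {d: True, u: False, y: False}


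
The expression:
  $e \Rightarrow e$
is always true.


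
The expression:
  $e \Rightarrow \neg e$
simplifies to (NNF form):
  $\neg e$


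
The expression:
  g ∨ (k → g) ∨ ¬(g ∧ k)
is always true.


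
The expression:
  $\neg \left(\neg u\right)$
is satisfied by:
  {u: True}


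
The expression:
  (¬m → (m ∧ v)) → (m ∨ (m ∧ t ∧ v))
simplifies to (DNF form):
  True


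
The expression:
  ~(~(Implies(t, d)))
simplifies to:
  d | ~t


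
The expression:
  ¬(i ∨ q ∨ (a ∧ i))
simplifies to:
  ¬i ∧ ¬q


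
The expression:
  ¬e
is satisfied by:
  {e: False}


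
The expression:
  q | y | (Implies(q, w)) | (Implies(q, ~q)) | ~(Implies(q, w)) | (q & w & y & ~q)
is always true.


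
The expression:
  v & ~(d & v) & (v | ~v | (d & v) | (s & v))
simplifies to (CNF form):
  v & ~d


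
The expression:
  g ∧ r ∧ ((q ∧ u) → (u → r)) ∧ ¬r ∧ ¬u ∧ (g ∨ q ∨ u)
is never true.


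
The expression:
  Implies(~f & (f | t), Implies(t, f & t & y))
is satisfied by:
  {f: True, t: False}
  {t: False, f: False}
  {t: True, f: True}


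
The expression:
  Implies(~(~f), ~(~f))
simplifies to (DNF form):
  True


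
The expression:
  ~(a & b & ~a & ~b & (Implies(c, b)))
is always true.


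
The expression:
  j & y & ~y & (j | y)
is never true.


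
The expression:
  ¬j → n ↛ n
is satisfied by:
  {j: True}


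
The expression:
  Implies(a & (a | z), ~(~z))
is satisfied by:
  {z: True, a: False}
  {a: False, z: False}
  {a: True, z: True}


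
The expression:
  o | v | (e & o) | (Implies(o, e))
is always true.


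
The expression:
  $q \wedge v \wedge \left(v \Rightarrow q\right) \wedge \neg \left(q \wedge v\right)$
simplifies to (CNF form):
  $\text{False}$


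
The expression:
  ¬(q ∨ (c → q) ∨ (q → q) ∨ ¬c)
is never true.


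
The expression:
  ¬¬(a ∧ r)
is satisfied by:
  {r: True, a: True}


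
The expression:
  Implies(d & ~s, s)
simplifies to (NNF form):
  s | ~d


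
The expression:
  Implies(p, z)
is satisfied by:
  {z: True, p: False}
  {p: False, z: False}
  {p: True, z: True}


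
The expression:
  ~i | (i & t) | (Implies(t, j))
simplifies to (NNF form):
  True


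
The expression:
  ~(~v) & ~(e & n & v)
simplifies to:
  v & (~e | ~n)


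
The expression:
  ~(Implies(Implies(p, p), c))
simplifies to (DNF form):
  ~c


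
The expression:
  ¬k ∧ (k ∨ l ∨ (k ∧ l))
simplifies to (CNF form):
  l ∧ ¬k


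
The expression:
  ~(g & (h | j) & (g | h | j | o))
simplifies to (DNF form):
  ~g | (~h & ~j)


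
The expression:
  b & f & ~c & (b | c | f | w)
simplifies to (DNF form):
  b & f & ~c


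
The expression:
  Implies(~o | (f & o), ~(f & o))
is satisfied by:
  {o: False, f: False}
  {f: True, o: False}
  {o: True, f: False}


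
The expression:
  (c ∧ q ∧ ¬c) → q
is always true.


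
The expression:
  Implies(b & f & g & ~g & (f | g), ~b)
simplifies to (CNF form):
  True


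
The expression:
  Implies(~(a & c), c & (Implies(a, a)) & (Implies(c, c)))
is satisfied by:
  {c: True}


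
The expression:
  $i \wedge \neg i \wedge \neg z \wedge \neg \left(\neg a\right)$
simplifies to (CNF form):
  $\text{False}$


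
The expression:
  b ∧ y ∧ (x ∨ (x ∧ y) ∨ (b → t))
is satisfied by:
  {x: True, t: True, b: True, y: True}
  {x: True, b: True, y: True, t: False}
  {t: True, b: True, y: True, x: False}


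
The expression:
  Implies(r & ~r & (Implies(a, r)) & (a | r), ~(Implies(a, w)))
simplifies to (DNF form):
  True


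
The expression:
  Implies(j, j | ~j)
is always true.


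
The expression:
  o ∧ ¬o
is never true.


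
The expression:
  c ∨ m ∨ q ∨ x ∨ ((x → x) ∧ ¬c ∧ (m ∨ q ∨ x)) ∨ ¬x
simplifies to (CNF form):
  True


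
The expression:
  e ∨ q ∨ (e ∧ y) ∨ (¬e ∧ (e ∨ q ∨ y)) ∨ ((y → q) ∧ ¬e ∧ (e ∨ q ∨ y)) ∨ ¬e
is always true.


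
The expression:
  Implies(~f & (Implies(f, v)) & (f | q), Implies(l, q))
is always true.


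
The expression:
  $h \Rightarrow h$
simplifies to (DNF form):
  $\text{True}$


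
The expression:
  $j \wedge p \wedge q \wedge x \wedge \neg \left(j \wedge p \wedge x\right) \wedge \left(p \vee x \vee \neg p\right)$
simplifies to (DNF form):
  $\text{False}$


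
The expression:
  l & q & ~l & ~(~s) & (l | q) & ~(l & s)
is never true.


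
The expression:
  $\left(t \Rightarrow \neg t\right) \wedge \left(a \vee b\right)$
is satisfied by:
  {a: True, b: True, t: False}
  {a: True, t: False, b: False}
  {b: True, t: False, a: False}


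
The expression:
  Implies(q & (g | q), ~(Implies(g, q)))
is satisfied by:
  {q: False}


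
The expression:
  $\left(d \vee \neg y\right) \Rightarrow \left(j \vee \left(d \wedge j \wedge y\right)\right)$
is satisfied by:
  {y: True, j: True, d: False}
  {j: True, d: False, y: False}
  {y: True, j: True, d: True}
  {j: True, d: True, y: False}
  {y: True, d: False, j: False}


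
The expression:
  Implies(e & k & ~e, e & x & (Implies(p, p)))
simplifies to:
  True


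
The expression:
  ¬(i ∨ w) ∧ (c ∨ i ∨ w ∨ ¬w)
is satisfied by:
  {i: False, w: False}


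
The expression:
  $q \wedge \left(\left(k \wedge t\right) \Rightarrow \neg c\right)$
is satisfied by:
  {q: True, k: False, t: False, c: False}
  {c: True, q: True, k: False, t: False}
  {t: True, q: True, k: False, c: False}
  {c: True, t: True, q: True, k: False}
  {k: True, q: True, c: False, t: False}
  {c: True, k: True, q: True, t: False}
  {t: True, k: True, q: True, c: False}


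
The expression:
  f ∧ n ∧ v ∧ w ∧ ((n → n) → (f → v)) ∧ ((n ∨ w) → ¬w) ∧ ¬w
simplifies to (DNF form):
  False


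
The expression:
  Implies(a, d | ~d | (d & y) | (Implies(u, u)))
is always true.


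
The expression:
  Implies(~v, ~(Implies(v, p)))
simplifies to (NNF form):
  v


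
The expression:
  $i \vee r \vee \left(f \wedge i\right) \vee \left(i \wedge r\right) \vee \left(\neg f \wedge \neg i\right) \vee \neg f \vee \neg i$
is always true.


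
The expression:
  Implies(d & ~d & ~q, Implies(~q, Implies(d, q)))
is always true.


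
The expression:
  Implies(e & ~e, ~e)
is always true.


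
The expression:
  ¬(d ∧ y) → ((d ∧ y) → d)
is always true.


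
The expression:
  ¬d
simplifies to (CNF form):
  ¬d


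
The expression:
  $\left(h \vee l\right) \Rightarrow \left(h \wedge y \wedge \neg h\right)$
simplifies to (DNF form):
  $\neg h \wedge \neg l$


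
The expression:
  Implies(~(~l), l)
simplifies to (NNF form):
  True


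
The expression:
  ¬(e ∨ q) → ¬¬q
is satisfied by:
  {q: True, e: True}
  {q: True, e: False}
  {e: True, q: False}


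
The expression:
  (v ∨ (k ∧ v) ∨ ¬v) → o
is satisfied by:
  {o: True}


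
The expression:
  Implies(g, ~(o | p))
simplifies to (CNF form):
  (~g | ~o) & (~g | ~p)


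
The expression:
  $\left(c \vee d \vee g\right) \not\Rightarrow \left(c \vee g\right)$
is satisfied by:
  {d: True, g: False, c: False}


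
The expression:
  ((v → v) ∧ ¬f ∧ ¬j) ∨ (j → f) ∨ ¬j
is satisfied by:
  {f: True, j: False}
  {j: False, f: False}
  {j: True, f: True}


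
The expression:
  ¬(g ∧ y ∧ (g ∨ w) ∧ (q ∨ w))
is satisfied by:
  {q: False, w: False, y: False, g: False}
  {w: True, g: False, q: False, y: False}
  {q: True, g: False, w: False, y: False}
  {w: True, q: True, g: False, y: False}
  {g: True, q: False, w: False, y: False}
  {g: True, w: True, q: False, y: False}
  {g: True, q: True, w: False, y: False}
  {g: True, w: True, q: True, y: False}
  {y: True, g: False, q: False, w: False}
  {y: True, w: True, g: False, q: False}
  {y: True, q: True, g: False, w: False}
  {y: True, w: True, q: True, g: False}
  {y: True, g: True, q: False, w: False}


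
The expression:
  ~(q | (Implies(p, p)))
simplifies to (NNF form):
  False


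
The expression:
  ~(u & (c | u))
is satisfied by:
  {u: False}


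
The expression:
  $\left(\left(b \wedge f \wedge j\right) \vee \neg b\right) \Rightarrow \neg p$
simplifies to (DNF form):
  $\left(b \wedge \neg f\right) \vee \left(b \wedge \neg j\right) \vee \neg p$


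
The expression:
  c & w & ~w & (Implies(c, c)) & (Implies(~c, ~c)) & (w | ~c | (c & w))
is never true.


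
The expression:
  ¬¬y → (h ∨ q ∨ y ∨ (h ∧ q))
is always true.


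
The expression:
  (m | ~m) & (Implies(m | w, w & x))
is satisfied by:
  {x: True, w: False, m: False}
  {w: False, m: False, x: False}
  {x: True, w: True, m: False}
  {x: True, m: True, w: True}


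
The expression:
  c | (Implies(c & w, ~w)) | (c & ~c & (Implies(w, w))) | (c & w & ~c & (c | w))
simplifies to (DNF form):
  True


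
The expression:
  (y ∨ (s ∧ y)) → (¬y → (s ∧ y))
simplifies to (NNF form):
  True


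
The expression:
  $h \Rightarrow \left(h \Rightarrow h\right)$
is always true.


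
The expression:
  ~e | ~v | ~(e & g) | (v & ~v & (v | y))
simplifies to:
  ~e | ~g | ~v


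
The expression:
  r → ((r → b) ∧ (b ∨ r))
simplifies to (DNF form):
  b ∨ ¬r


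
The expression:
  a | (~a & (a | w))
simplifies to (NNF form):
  a | w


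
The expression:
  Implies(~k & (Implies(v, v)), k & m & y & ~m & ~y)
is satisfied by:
  {k: True}


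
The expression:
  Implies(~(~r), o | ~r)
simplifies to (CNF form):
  o | ~r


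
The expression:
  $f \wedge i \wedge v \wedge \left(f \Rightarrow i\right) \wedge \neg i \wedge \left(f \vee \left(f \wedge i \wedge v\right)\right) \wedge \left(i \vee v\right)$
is never true.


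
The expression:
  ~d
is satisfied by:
  {d: False}


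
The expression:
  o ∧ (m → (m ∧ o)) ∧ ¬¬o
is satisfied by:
  {o: True}


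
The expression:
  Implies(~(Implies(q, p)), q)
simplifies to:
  True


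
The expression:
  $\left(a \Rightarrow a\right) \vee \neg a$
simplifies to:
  $\text{True}$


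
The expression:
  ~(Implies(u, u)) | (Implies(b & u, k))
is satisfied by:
  {k: True, u: False, b: False}
  {u: False, b: False, k: False}
  {b: True, k: True, u: False}
  {b: True, u: False, k: False}
  {k: True, u: True, b: False}
  {u: True, k: False, b: False}
  {b: True, u: True, k: True}


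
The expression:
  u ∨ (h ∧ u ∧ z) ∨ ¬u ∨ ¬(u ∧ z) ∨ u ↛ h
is always true.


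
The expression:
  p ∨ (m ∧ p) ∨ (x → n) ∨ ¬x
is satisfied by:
  {n: True, p: True, x: False}
  {n: True, p: False, x: False}
  {p: True, n: False, x: False}
  {n: False, p: False, x: False}
  {n: True, x: True, p: True}
  {n: True, x: True, p: False}
  {x: True, p: True, n: False}


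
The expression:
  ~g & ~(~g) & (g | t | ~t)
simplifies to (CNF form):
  False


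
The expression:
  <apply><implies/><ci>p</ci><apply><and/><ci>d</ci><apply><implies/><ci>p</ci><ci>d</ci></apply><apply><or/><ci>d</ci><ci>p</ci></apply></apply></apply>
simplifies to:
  <apply><or/><ci>d</ci><apply><not/><ci>p</ci></apply></apply>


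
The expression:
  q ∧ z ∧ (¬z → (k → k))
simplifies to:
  q ∧ z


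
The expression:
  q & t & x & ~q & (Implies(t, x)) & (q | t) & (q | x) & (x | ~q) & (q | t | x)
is never true.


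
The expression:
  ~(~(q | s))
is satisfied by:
  {q: True, s: True}
  {q: True, s: False}
  {s: True, q: False}


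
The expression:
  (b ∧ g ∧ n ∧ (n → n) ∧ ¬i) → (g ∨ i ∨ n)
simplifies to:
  True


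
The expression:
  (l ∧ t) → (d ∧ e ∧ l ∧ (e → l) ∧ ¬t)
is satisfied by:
  {l: False, t: False}
  {t: True, l: False}
  {l: True, t: False}


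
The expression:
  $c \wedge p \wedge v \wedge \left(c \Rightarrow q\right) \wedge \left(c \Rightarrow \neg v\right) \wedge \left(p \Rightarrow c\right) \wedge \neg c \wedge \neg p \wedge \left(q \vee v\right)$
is never true.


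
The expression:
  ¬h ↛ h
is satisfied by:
  {h: False}


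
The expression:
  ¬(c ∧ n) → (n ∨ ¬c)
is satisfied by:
  {n: True, c: False}
  {c: False, n: False}
  {c: True, n: True}


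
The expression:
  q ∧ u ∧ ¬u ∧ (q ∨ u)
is never true.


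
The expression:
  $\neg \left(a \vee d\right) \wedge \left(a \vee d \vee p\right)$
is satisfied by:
  {p: True, d: False, a: False}


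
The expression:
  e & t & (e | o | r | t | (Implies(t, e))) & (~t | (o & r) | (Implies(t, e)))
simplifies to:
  e & t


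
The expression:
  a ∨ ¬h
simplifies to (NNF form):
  a ∨ ¬h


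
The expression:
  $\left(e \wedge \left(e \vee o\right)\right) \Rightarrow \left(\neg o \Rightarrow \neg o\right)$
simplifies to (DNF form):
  $\text{True}$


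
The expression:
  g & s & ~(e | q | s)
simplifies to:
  False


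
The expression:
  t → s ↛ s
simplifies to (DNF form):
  ¬t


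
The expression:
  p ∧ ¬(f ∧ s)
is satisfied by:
  {p: True, s: False, f: False}
  {p: True, f: True, s: False}
  {p: True, s: True, f: False}


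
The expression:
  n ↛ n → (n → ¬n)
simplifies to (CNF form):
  True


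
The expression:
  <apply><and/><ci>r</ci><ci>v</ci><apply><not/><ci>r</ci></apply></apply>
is never true.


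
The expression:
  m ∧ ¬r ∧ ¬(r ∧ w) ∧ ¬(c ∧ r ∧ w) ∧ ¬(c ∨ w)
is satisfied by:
  {m: True, w: False, r: False, c: False}


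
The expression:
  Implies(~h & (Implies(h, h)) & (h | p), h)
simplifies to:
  h | ~p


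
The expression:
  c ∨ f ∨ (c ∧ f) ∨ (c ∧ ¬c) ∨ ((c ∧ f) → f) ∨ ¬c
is always true.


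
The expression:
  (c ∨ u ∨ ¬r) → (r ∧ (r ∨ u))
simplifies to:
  r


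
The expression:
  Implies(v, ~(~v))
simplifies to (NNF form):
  True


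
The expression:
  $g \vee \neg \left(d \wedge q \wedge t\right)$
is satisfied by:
  {g: True, t: False, d: False, q: False}
  {g: False, t: False, d: False, q: False}
  {q: True, g: True, t: False, d: False}
  {q: True, g: False, t: False, d: False}
  {d: True, g: True, t: False, q: False}
  {d: True, g: False, t: False, q: False}
  {q: True, d: True, g: True, t: False}
  {q: True, d: True, g: False, t: False}
  {t: True, g: True, q: False, d: False}
  {t: True, g: False, q: False, d: False}
  {q: True, t: True, g: True, d: False}
  {q: True, t: True, g: False, d: False}
  {d: True, t: True, g: True, q: False}
  {d: True, t: True, g: False, q: False}
  {d: True, t: True, q: True, g: True}


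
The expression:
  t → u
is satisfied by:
  {u: True, t: False}
  {t: False, u: False}
  {t: True, u: True}


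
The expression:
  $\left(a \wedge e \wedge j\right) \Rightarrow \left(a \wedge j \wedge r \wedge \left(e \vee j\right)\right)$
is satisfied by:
  {r: True, e: False, a: False, j: False}
  {r: False, e: False, a: False, j: False}
  {r: True, j: True, e: False, a: False}
  {j: True, r: False, e: False, a: False}
  {r: True, a: True, j: False, e: False}
  {a: True, j: False, e: False, r: False}
  {r: True, j: True, a: True, e: False}
  {j: True, a: True, r: False, e: False}
  {r: True, e: True, j: False, a: False}
  {e: True, j: False, a: False, r: False}
  {r: True, j: True, e: True, a: False}
  {j: True, e: True, r: False, a: False}
  {r: True, a: True, e: True, j: False}
  {a: True, e: True, j: False, r: False}
  {r: True, j: True, a: True, e: True}


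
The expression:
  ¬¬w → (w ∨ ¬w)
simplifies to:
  True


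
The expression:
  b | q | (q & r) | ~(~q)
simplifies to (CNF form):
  b | q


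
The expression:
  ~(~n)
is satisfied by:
  {n: True}


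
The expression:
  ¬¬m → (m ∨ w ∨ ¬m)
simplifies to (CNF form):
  True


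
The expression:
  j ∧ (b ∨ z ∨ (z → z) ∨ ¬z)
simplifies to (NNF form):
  j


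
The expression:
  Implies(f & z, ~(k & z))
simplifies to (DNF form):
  ~f | ~k | ~z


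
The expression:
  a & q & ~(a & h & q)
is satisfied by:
  {a: True, q: True, h: False}


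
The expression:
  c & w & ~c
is never true.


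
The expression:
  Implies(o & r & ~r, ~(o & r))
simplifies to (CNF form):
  True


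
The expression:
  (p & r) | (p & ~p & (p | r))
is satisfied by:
  {r: True, p: True}


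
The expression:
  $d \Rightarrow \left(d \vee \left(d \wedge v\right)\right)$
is always true.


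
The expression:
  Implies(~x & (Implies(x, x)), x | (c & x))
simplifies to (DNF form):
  x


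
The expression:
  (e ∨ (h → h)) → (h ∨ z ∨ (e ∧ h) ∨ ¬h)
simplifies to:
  True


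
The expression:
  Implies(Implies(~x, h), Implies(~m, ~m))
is always true.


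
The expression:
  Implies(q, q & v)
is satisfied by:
  {v: True, q: False}
  {q: False, v: False}
  {q: True, v: True}


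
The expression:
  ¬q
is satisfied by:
  {q: False}


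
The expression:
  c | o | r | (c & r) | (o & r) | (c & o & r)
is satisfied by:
  {r: True, o: True, c: True}
  {r: True, o: True, c: False}
  {r: True, c: True, o: False}
  {r: True, c: False, o: False}
  {o: True, c: True, r: False}
  {o: True, c: False, r: False}
  {c: True, o: False, r: False}


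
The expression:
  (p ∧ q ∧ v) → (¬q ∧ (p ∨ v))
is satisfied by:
  {p: False, v: False, q: False}
  {q: True, p: False, v: False}
  {v: True, p: False, q: False}
  {q: True, v: True, p: False}
  {p: True, q: False, v: False}
  {q: True, p: True, v: False}
  {v: True, p: True, q: False}


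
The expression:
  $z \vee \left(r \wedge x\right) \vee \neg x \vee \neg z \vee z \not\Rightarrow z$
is always true.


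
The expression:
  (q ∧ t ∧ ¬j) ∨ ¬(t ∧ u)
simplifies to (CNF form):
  (q ∨ ¬t ∨ ¬u) ∧ (¬j ∨ ¬t ∨ ¬u)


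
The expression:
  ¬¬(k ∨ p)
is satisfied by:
  {k: True, p: True}
  {k: True, p: False}
  {p: True, k: False}


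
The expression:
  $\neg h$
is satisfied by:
  {h: False}


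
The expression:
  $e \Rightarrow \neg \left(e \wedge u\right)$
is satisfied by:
  {u: False, e: False}
  {e: True, u: False}
  {u: True, e: False}


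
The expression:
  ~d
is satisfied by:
  {d: False}


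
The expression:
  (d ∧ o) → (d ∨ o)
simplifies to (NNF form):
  True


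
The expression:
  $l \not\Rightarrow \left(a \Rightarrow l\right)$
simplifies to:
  $\text{False}$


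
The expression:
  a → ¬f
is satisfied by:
  {a: False, f: False}
  {f: True, a: False}
  {a: True, f: False}


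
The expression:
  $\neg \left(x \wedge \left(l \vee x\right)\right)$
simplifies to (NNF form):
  $\neg x$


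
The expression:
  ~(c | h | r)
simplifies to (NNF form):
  ~c & ~h & ~r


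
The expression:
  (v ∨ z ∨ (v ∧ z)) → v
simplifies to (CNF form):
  v ∨ ¬z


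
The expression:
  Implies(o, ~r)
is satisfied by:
  {o: False, r: False}
  {r: True, o: False}
  {o: True, r: False}


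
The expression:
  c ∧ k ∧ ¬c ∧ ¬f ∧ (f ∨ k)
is never true.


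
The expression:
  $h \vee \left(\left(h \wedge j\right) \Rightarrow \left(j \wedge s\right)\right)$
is always true.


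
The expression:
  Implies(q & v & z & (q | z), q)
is always true.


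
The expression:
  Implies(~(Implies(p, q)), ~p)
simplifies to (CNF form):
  q | ~p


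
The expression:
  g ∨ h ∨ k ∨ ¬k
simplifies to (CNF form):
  True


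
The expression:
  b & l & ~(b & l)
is never true.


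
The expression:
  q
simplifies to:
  q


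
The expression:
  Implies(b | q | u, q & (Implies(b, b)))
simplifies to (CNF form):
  (q | ~b) & (q | ~u)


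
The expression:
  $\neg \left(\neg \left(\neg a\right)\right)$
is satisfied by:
  {a: False}


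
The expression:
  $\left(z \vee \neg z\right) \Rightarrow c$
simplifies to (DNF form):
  $c$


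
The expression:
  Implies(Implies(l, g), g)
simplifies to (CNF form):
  g | l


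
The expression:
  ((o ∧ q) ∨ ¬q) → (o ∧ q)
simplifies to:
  q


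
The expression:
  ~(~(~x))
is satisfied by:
  {x: False}


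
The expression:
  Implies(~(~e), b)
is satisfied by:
  {b: True, e: False}
  {e: False, b: False}
  {e: True, b: True}


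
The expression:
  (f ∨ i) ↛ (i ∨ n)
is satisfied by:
  {f: True, n: False, i: False}


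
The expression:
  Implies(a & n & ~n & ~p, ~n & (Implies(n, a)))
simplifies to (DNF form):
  True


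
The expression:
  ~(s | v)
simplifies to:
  ~s & ~v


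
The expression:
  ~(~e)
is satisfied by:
  {e: True}


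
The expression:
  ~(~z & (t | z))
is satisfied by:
  {z: True, t: False}
  {t: False, z: False}
  {t: True, z: True}


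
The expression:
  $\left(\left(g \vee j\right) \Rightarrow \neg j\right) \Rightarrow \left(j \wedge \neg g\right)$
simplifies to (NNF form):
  $j$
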